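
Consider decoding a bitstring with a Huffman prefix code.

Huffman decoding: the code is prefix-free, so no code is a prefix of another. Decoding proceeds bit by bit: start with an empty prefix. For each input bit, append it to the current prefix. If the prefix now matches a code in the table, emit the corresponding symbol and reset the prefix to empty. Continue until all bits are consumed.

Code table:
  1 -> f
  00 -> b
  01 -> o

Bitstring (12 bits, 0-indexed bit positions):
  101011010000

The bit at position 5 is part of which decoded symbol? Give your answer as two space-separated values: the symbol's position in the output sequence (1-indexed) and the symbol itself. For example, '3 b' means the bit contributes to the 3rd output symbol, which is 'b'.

Answer: 4 f

Derivation:
Bit 0: prefix='1' -> emit 'f', reset
Bit 1: prefix='0' (no match yet)
Bit 2: prefix='01' -> emit 'o', reset
Bit 3: prefix='0' (no match yet)
Bit 4: prefix='01' -> emit 'o', reset
Bit 5: prefix='1' -> emit 'f', reset
Bit 6: prefix='0' (no match yet)
Bit 7: prefix='01' -> emit 'o', reset
Bit 8: prefix='0' (no match yet)
Bit 9: prefix='00' -> emit 'b', reset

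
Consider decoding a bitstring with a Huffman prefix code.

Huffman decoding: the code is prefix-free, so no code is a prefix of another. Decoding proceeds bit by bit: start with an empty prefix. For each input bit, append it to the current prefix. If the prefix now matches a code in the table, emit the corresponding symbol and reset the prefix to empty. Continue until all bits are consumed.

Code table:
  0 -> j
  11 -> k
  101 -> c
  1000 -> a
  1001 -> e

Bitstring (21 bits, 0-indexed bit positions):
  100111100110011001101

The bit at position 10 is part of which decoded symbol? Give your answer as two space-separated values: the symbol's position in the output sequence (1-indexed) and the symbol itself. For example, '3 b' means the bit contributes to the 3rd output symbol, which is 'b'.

Answer: 4 e

Derivation:
Bit 0: prefix='1' (no match yet)
Bit 1: prefix='10' (no match yet)
Bit 2: prefix='100' (no match yet)
Bit 3: prefix='1001' -> emit 'e', reset
Bit 4: prefix='1' (no match yet)
Bit 5: prefix='11' -> emit 'k', reset
Bit 6: prefix='1' (no match yet)
Bit 7: prefix='10' (no match yet)
Bit 8: prefix='100' (no match yet)
Bit 9: prefix='1001' -> emit 'e', reset
Bit 10: prefix='1' (no match yet)
Bit 11: prefix='10' (no match yet)
Bit 12: prefix='100' (no match yet)
Bit 13: prefix='1001' -> emit 'e', reset
Bit 14: prefix='1' (no match yet)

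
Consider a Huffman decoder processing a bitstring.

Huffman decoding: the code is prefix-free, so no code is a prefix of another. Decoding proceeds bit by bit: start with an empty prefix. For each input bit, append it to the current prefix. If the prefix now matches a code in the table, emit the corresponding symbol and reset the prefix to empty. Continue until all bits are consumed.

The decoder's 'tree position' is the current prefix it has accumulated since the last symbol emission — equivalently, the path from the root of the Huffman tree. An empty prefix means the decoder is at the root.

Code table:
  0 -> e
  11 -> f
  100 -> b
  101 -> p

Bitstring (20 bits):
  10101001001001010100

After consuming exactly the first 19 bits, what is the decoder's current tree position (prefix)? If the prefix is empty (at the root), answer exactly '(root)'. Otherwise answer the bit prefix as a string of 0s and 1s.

Bit 0: prefix='1' (no match yet)
Bit 1: prefix='10' (no match yet)
Bit 2: prefix='101' -> emit 'p', reset
Bit 3: prefix='0' -> emit 'e', reset
Bit 4: prefix='1' (no match yet)
Bit 5: prefix='10' (no match yet)
Bit 6: prefix='100' -> emit 'b', reset
Bit 7: prefix='1' (no match yet)
Bit 8: prefix='10' (no match yet)
Bit 9: prefix='100' -> emit 'b', reset
Bit 10: prefix='1' (no match yet)
Bit 11: prefix='10' (no match yet)
Bit 12: prefix='100' -> emit 'b', reset
Bit 13: prefix='1' (no match yet)
Bit 14: prefix='10' (no match yet)
Bit 15: prefix='101' -> emit 'p', reset
Bit 16: prefix='0' -> emit 'e', reset
Bit 17: prefix='1' (no match yet)
Bit 18: prefix='10' (no match yet)

Answer: 10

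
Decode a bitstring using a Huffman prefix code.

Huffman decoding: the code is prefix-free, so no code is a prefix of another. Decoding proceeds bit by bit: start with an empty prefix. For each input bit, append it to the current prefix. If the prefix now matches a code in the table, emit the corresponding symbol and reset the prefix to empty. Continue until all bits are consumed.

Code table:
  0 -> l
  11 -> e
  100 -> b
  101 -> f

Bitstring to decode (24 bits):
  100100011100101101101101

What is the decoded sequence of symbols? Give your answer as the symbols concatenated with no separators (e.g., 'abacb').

Answer: bblebffff

Derivation:
Bit 0: prefix='1' (no match yet)
Bit 1: prefix='10' (no match yet)
Bit 2: prefix='100' -> emit 'b', reset
Bit 3: prefix='1' (no match yet)
Bit 4: prefix='10' (no match yet)
Bit 5: prefix='100' -> emit 'b', reset
Bit 6: prefix='0' -> emit 'l', reset
Bit 7: prefix='1' (no match yet)
Bit 8: prefix='11' -> emit 'e', reset
Bit 9: prefix='1' (no match yet)
Bit 10: prefix='10' (no match yet)
Bit 11: prefix='100' -> emit 'b', reset
Bit 12: prefix='1' (no match yet)
Bit 13: prefix='10' (no match yet)
Bit 14: prefix='101' -> emit 'f', reset
Bit 15: prefix='1' (no match yet)
Bit 16: prefix='10' (no match yet)
Bit 17: prefix='101' -> emit 'f', reset
Bit 18: prefix='1' (no match yet)
Bit 19: prefix='10' (no match yet)
Bit 20: prefix='101' -> emit 'f', reset
Bit 21: prefix='1' (no match yet)
Bit 22: prefix='10' (no match yet)
Bit 23: prefix='101' -> emit 'f', reset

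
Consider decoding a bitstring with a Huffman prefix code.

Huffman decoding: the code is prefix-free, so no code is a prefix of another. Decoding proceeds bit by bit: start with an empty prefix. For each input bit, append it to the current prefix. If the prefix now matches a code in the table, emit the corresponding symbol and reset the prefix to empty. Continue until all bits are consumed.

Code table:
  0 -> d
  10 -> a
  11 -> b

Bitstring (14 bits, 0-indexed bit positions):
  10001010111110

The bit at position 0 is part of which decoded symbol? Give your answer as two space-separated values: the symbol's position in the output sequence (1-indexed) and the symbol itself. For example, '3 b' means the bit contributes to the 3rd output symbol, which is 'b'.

Answer: 1 a

Derivation:
Bit 0: prefix='1' (no match yet)
Bit 1: prefix='10' -> emit 'a', reset
Bit 2: prefix='0' -> emit 'd', reset
Bit 3: prefix='0' -> emit 'd', reset
Bit 4: prefix='1' (no match yet)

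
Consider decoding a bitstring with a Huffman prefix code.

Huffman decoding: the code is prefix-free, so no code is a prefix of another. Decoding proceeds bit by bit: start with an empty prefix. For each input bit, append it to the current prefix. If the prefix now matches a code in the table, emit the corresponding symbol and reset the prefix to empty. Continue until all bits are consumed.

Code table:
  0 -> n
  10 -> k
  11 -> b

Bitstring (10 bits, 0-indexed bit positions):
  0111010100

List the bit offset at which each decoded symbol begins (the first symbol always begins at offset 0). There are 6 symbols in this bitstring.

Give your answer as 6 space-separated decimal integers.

Bit 0: prefix='0' -> emit 'n', reset
Bit 1: prefix='1' (no match yet)
Bit 2: prefix='11' -> emit 'b', reset
Bit 3: prefix='1' (no match yet)
Bit 4: prefix='10' -> emit 'k', reset
Bit 5: prefix='1' (no match yet)
Bit 6: prefix='10' -> emit 'k', reset
Bit 7: prefix='1' (no match yet)
Bit 8: prefix='10' -> emit 'k', reset
Bit 9: prefix='0' -> emit 'n', reset

Answer: 0 1 3 5 7 9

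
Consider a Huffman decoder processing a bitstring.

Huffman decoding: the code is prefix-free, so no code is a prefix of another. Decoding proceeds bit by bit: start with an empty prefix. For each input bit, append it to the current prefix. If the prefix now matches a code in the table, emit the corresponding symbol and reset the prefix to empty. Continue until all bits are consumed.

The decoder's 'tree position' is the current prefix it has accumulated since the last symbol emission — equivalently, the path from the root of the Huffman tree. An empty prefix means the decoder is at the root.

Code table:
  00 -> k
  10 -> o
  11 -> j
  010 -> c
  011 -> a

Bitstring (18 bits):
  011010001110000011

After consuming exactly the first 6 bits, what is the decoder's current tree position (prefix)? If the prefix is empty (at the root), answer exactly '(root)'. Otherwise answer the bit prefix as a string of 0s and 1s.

Answer: (root)

Derivation:
Bit 0: prefix='0' (no match yet)
Bit 1: prefix='01' (no match yet)
Bit 2: prefix='011' -> emit 'a', reset
Bit 3: prefix='0' (no match yet)
Bit 4: prefix='01' (no match yet)
Bit 5: prefix='010' -> emit 'c', reset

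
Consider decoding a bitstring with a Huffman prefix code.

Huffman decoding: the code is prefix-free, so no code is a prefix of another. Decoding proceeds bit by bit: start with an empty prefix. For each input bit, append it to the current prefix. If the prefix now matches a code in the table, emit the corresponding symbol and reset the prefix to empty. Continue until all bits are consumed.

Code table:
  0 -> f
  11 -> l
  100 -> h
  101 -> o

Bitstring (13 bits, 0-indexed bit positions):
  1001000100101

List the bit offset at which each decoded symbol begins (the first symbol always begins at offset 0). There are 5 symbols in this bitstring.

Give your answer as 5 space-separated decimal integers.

Bit 0: prefix='1' (no match yet)
Bit 1: prefix='10' (no match yet)
Bit 2: prefix='100' -> emit 'h', reset
Bit 3: prefix='1' (no match yet)
Bit 4: prefix='10' (no match yet)
Bit 5: prefix='100' -> emit 'h', reset
Bit 6: prefix='0' -> emit 'f', reset
Bit 7: prefix='1' (no match yet)
Bit 8: prefix='10' (no match yet)
Bit 9: prefix='100' -> emit 'h', reset
Bit 10: prefix='1' (no match yet)
Bit 11: prefix='10' (no match yet)
Bit 12: prefix='101' -> emit 'o', reset

Answer: 0 3 6 7 10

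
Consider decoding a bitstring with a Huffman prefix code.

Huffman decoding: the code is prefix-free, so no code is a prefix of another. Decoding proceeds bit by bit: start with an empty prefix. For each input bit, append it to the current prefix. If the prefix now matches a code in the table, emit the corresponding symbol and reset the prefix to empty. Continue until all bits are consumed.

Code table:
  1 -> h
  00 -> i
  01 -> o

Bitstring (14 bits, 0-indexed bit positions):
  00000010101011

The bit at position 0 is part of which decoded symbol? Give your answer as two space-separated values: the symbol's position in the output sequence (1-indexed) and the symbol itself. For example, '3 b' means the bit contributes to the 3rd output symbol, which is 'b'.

Answer: 1 i

Derivation:
Bit 0: prefix='0' (no match yet)
Bit 1: prefix='00' -> emit 'i', reset
Bit 2: prefix='0' (no match yet)
Bit 3: prefix='00' -> emit 'i', reset
Bit 4: prefix='0' (no match yet)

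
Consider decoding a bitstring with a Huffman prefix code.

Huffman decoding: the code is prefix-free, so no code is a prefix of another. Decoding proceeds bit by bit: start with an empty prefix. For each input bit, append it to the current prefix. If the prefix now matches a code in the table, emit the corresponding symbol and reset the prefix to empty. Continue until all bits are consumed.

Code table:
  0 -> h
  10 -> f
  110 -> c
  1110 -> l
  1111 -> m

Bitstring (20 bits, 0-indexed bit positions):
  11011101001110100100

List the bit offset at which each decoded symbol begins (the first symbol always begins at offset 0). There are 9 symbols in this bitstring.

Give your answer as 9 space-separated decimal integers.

Answer: 0 3 7 9 10 14 16 17 19

Derivation:
Bit 0: prefix='1' (no match yet)
Bit 1: prefix='11' (no match yet)
Bit 2: prefix='110' -> emit 'c', reset
Bit 3: prefix='1' (no match yet)
Bit 4: prefix='11' (no match yet)
Bit 5: prefix='111' (no match yet)
Bit 6: prefix='1110' -> emit 'l', reset
Bit 7: prefix='1' (no match yet)
Bit 8: prefix='10' -> emit 'f', reset
Bit 9: prefix='0' -> emit 'h', reset
Bit 10: prefix='1' (no match yet)
Bit 11: prefix='11' (no match yet)
Bit 12: prefix='111' (no match yet)
Bit 13: prefix='1110' -> emit 'l', reset
Bit 14: prefix='1' (no match yet)
Bit 15: prefix='10' -> emit 'f', reset
Bit 16: prefix='0' -> emit 'h', reset
Bit 17: prefix='1' (no match yet)
Bit 18: prefix='10' -> emit 'f', reset
Bit 19: prefix='0' -> emit 'h', reset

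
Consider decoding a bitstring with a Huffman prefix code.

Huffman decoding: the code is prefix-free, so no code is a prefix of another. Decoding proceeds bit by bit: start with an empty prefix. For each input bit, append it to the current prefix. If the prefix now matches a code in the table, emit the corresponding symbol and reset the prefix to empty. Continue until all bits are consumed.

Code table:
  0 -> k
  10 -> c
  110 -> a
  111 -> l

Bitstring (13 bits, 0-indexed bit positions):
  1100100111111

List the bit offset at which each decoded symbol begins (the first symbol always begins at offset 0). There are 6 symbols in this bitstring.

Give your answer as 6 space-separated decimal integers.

Bit 0: prefix='1' (no match yet)
Bit 1: prefix='11' (no match yet)
Bit 2: prefix='110' -> emit 'a', reset
Bit 3: prefix='0' -> emit 'k', reset
Bit 4: prefix='1' (no match yet)
Bit 5: prefix='10' -> emit 'c', reset
Bit 6: prefix='0' -> emit 'k', reset
Bit 7: prefix='1' (no match yet)
Bit 8: prefix='11' (no match yet)
Bit 9: prefix='111' -> emit 'l', reset
Bit 10: prefix='1' (no match yet)
Bit 11: prefix='11' (no match yet)
Bit 12: prefix='111' -> emit 'l', reset

Answer: 0 3 4 6 7 10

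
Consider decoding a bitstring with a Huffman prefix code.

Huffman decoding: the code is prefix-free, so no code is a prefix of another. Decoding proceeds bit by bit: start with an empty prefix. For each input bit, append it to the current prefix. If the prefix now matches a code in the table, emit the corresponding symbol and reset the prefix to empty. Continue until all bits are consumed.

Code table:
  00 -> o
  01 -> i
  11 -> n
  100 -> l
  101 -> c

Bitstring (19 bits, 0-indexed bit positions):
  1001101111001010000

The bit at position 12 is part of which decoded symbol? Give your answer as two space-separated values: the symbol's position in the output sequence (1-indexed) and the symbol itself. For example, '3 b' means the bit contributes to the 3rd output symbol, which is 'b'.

Bit 0: prefix='1' (no match yet)
Bit 1: prefix='10' (no match yet)
Bit 2: prefix='100' -> emit 'l', reset
Bit 3: prefix='1' (no match yet)
Bit 4: prefix='11' -> emit 'n', reset
Bit 5: prefix='0' (no match yet)
Bit 6: prefix='01' -> emit 'i', reset
Bit 7: prefix='1' (no match yet)
Bit 8: prefix='11' -> emit 'n', reset
Bit 9: prefix='1' (no match yet)
Bit 10: prefix='10' (no match yet)
Bit 11: prefix='100' -> emit 'l', reset
Bit 12: prefix='1' (no match yet)
Bit 13: prefix='10' (no match yet)
Bit 14: prefix='101' -> emit 'c', reset
Bit 15: prefix='0' (no match yet)
Bit 16: prefix='00' -> emit 'o', reset

Answer: 6 c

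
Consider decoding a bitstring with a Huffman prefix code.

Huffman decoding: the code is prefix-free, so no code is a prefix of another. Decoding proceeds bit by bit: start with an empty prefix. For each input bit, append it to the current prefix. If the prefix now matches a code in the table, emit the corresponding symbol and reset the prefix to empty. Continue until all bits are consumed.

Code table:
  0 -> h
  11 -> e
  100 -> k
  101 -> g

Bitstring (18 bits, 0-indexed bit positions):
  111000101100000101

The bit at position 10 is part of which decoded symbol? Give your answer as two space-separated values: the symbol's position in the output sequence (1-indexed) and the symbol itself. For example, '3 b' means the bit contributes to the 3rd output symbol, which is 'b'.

Bit 0: prefix='1' (no match yet)
Bit 1: prefix='11' -> emit 'e', reset
Bit 2: prefix='1' (no match yet)
Bit 3: prefix='10' (no match yet)
Bit 4: prefix='100' -> emit 'k', reset
Bit 5: prefix='0' -> emit 'h', reset
Bit 6: prefix='1' (no match yet)
Bit 7: prefix='10' (no match yet)
Bit 8: prefix='101' -> emit 'g', reset
Bit 9: prefix='1' (no match yet)
Bit 10: prefix='10' (no match yet)
Bit 11: prefix='100' -> emit 'k', reset
Bit 12: prefix='0' -> emit 'h', reset
Bit 13: prefix='0' -> emit 'h', reset
Bit 14: prefix='0' -> emit 'h', reset

Answer: 5 k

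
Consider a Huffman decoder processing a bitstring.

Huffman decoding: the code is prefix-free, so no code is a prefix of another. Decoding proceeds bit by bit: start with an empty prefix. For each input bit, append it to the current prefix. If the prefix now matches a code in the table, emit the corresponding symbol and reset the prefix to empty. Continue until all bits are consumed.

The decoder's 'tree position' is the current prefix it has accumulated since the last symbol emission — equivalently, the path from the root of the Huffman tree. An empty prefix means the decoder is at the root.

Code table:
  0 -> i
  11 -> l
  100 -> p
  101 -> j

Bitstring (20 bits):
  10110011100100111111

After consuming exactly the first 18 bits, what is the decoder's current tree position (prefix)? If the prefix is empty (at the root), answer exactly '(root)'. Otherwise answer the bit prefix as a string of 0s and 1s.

Bit 0: prefix='1' (no match yet)
Bit 1: prefix='10' (no match yet)
Bit 2: prefix='101' -> emit 'j', reset
Bit 3: prefix='1' (no match yet)
Bit 4: prefix='10' (no match yet)
Bit 5: prefix='100' -> emit 'p', reset
Bit 6: prefix='1' (no match yet)
Bit 7: prefix='11' -> emit 'l', reset
Bit 8: prefix='1' (no match yet)
Bit 9: prefix='10' (no match yet)
Bit 10: prefix='100' -> emit 'p', reset
Bit 11: prefix='1' (no match yet)
Bit 12: prefix='10' (no match yet)
Bit 13: prefix='100' -> emit 'p', reset
Bit 14: prefix='1' (no match yet)
Bit 15: prefix='11' -> emit 'l', reset
Bit 16: prefix='1' (no match yet)
Bit 17: prefix='11' -> emit 'l', reset

Answer: (root)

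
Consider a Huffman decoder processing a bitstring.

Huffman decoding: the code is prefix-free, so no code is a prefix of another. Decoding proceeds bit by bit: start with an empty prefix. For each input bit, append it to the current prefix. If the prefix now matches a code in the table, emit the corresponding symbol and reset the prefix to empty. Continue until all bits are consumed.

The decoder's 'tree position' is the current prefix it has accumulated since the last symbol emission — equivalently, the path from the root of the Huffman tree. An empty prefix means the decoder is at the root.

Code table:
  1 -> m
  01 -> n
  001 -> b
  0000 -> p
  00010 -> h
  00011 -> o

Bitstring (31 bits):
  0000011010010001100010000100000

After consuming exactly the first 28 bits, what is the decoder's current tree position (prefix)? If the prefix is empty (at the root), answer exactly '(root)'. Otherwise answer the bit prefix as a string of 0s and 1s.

Answer: 0

Derivation:
Bit 0: prefix='0' (no match yet)
Bit 1: prefix='00' (no match yet)
Bit 2: prefix='000' (no match yet)
Bit 3: prefix='0000' -> emit 'p', reset
Bit 4: prefix='0' (no match yet)
Bit 5: prefix='01' -> emit 'n', reset
Bit 6: prefix='1' -> emit 'm', reset
Bit 7: prefix='0' (no match yet)
Bit 8: prefix='01' -> emit 'n', reset
Bit 9: prefix='0' (no match yet)
Bit 10: prefix='00' (no match yet)
Bit 11: prefix='001' -> emit 'b', reset
Bit 12: prefix='0' (no match yet)
Bit 13: prefix='00' (no match yet)
Bit 14: prefix='000' (no match yet)
Bit 15: prefix='0001' (no match yet)
Bit 16: prefix='00011' -> emit 'o', reset
Bit 17: prefix='0' (no match yet)
Bit 18: prefix='00' (no match yet)
Bit 19: prefix='000' (no match yet)
Bit 20: prefix='0001' (no match yet)
Bit 21: prefix='00010' -> emit 'h', reset
Bit 22: prefix='0' (no match yet)
Bit 23: prefix='00' (no match yet)
Bit 24: prefix='000' (no match yet)
Bit 25: prefix='0001' (no match yet)
Bit 26: prefix='00010' -> emit 'h', reset
Bit 27: prefix='0' (no match yet)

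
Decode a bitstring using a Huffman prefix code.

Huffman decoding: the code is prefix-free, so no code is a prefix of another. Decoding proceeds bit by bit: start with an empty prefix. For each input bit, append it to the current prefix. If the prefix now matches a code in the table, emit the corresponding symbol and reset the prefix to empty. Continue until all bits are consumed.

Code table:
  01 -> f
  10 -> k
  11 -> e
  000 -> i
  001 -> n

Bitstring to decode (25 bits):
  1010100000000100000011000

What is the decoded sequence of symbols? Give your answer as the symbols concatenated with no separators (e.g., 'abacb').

Bit 0: prefix='1' (no match yet)
Bit 1: prefix='10' -> emit 'k', reset
Bit 2: prefix='1' (no match yet)
Bit 3: prefix='10' -> emit 'k', reset
Bit 4: prefix='1' (no match yet)
Bit 5: prefix='10' -> emit 'k', reset
Bit 6: prefix='0' (no match yet)
Bit 7: prefix='00' (no match yet)
Bit 8: prefix='000' -> emit 'i', reset
Bit 9: prefix='0' (no match yet)
Bit 10: prefix='00' (no match yet)
Bit 11: prefix='000' -> emit 'i', reset
Bit 12: prefix='0' (no match yet)
Bit 13: prefix='01' -> emit 'f', reset
Bit 14: prefix='0' (no match yet)
Bit 15: prefix='00' (no match yet)
Bit 16: prefix='000' -> emit 'i', reset
Bit 17: prefix='0' (no match yet)
Bit 18: prefix='00' (no match yet)
Bit 19: prefix='000' -> emit 'i', reset
Bit 20: prefix='1' (no match yet)
Bit 21: prefix='11' -> emit 'e', reset
Bit 22: prefix='0' (no match yet)
Bit 23: prefix='00' (no match yet)
Bit 24: prefix='000' -> emit 'i', reset

Answer: kkkiifiiei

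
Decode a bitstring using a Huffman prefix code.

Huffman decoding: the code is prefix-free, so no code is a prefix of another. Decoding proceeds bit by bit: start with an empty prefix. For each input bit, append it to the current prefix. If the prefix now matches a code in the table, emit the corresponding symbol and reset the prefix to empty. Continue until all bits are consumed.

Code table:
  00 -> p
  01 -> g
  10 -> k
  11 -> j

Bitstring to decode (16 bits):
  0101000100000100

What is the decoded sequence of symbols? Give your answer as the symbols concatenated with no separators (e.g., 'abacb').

Bit 0: prefix='0' (no match yet)
Bit 1: prefix='01' -> emit 'g', reset
Bit 2: prefix='0' (no match yet)
Bit 3: prefix='01' -> emit 'g', reset
Bit 4: prefix='0' (no match yet)
Bit 5: prefix='00' -> emit 'p', reset
Bit 6: prefix='0' (no match yet)
Bit 7: prefix='01' -> emit 'g', reset
Bit 8: prefix='0' (no match yet)
Bit 9: prefix='00' -> emit 'p', reset
Bit 10: prefix='0' (no match yet)
Bit 11: prefix='00' -> emit 'p', reset
Bit 12: prefix='0' (no match yet)
Bit 13: prefix='01' -> emit 'g', reset
Bit 14: prefix='0' (no match yet)
Bit 15: prefix='00' -> emit 'p', reset

Answer: ggpgppgp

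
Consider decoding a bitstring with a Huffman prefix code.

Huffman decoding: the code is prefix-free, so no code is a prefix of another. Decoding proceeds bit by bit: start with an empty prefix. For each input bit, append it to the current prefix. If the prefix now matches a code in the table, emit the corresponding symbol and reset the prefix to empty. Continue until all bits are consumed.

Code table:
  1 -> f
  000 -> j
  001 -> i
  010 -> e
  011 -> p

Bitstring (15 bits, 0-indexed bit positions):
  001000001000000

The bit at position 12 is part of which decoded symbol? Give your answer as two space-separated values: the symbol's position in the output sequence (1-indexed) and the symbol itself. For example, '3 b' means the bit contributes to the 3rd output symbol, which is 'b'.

Answer: 5 j

Derivation:
Bit 0: prefix='0' (no match yet)
Bit 1: prefix='00' (no match yet)
Bit 2: prefix='001' -> emit 'i', reset
Bit 3: prefix='0' (no match yet)
Bit 4: prefix='00' (no match yet)
Bit 5: prefix='000' -> emit 'j', reset
Bit 6: prefix='0' (no match yet)
Bit 7: prefix='00' (no match yet)
Bit 8: prefix='001' -> emit 'i', reset
Bit 9: prefix='0' (no match yet)
Bit 10: prefix='00' (no match yet)
Bit 11: prefix='000' -> emit 'j', reset
Bit 12: prefix='0' (no match yet)
Bit 13: prefix='00' (no match yet)
Bit 14: prefix='000' -> emit 'j', reset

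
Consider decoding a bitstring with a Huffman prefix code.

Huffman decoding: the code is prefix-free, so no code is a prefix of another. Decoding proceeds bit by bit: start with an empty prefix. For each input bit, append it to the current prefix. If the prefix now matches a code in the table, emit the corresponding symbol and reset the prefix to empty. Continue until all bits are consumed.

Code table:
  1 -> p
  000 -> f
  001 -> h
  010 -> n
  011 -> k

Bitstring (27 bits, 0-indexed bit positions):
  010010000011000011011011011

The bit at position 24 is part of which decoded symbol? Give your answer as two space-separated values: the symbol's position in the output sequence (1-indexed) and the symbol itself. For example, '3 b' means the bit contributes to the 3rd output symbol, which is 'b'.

Bit 0: prefix='0' (no match yet)
Bit 1: prefix='01' (no match yet)
Bit 2: prefix='010' -> emit 'n', reset
Bit 3: prefix='0' (no match yet)
Bit 4: prefix='01' (no match yet)
Bit 5: prefix='010' -> emit 'n', reset
Bit 6: prefix='0' (no match yet)
Bit 7: prefix='00' (no match yet)
Bit 8: prefix='000' -> emit 'f', reset
Bit 9: prefix='0' (no match yet)
Bit 10: prefix='01' (no match yet)
Bit 11: prefix='011' -> emit 'k', reset
Bit 12: prefix='0' (no match yet)
Bit 13: prefix='00' (no match yet)
Bit 14: prefix='000' -> emit 'f', reset
Bit 15: prefix='0' (no match yet)
Bit 16: prefix='01' (no match yet)
Bit 17: prefix='011' -> emit 'k', reset
Bit 18: prefix='0' (no match yet)
Bit 19: prefix='01' (no match yet)
Bit 20: prefix='011' -> emit 'k', reset
Bit 21: prefix='0' (no match yet)
Bit 22: prefix='01' (no match yet)
Bit 23: prefix='011' -> emit 'k', reset
Bit 24: prefix='0' (no match yet)
Bit 25: prefix='01' (no match yet)
Bit 26: prefix='011' -> emit 'k', reset

Answer: 9 k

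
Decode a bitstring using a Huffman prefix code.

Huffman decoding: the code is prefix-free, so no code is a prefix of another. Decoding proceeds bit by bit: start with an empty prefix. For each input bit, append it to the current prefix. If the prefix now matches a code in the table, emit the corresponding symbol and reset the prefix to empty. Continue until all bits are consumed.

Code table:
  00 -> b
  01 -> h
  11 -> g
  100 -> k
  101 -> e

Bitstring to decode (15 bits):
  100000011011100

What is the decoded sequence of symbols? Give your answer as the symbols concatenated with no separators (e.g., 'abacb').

Answer: kbbghgb

Derivation:
Bit 0: prefix='1' (no match yet)
Bit 1: prefix='10' (no match yet)
Bit 2: prefix='100' -> emit 'k', reset
Bit 3: prefix='0' (no match yet)
Bit 4: prefix='00' -> emit 'b', reset
Bit 5: prefix='0' (no match yet)
Bit 6: prefix='00' -> emit 'b', reset
Bit 7: prefix='1' (no match yet)
Bit 8: prefix='11' -> emit 'g', reset
Bit 9: prefix='0' (no match yet)
Bit 10: prefix='01' -> emit 'h', reset
Bit 11: prefix='1' (no match yet)
Bit 12: prefix='11' -> emit 'g', reset
Bit 13: prefix='0' (no match yet)
Bit 14: prefix='00' -> emit 'b', reset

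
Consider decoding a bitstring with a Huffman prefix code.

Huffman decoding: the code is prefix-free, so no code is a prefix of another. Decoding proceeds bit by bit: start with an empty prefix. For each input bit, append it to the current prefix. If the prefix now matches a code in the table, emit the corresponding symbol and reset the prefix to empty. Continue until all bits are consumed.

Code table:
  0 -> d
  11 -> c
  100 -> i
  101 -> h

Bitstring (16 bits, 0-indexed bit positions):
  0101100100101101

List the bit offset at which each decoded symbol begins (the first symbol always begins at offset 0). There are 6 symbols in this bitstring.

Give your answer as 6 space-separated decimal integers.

Answer: 0 1 4 7 10 13

Derivation:
Bit 0: prefix='0' -> emit 'd', reset
Bit 1: prefix='1' (no match yet)
Bit 2: prefix='10' (no match yet)
Bit 3: prefix='101' -> emit 'h', reset
Bit 4: prefix='1' (no match yet)
Bit 5: prefix='10' (no match yet)
Bit 6: prefix='100' -> emit 'i', reset
Bit 7: prefix='1' (no match yet)
Bit 8: prefix='10' (no match yet)
Bit 9: prefix='100' -> emit 'i', reset
Bit 10: prefix='1' (no match yet)
Bit 11: prefix='10' (no match yet)
Bit 12: prefix='101' -> emit 'h', reset
Bit 13: prefix='1' (no match yet)
Bit 14: prefix='10' (no match yet)
Bit 15: prefix='101' -> emit 'h', reset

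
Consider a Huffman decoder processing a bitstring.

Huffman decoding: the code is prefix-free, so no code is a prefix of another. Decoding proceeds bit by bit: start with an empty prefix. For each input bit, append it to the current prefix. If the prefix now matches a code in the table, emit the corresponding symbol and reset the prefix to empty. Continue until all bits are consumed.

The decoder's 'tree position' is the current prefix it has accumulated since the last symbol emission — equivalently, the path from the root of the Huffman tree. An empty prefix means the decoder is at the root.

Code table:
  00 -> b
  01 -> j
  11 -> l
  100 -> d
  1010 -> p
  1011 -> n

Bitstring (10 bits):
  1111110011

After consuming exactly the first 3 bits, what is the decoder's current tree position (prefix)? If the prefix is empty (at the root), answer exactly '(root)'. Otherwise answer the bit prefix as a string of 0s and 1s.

Bit 0: prefix='1' (no match yet)
Bit 1: prefix='11' -> emit 'l', reset
Bit 2: prefix='1' (no match yet)

Answer: 1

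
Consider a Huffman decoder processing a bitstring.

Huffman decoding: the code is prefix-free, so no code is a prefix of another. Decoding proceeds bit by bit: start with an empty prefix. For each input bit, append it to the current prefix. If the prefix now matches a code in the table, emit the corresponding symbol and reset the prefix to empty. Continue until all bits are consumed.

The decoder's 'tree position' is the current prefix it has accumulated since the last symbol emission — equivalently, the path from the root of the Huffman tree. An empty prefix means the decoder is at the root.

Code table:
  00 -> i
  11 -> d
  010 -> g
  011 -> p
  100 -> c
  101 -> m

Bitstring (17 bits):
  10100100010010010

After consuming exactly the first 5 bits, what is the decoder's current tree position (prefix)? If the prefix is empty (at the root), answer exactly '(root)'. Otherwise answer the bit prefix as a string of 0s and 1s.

Answer: (root)

Derivation:
Bit 0: prefix='1' (no match yet)
Bit 1: prefix='10' (no match yet)
Bit 2: prefix='101' -> emit 'm', reset
Bit 3: prefix='0' (no match yet)
Bit 4: prefix='00' -> emit 'i', reset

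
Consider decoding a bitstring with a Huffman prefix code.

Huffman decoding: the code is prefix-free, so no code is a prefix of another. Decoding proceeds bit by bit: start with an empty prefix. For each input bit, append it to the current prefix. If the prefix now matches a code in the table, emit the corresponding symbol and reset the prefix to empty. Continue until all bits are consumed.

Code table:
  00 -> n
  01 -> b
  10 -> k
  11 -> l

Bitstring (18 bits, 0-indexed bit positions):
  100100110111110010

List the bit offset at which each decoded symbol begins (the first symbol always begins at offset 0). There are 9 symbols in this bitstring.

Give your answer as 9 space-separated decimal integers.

Bit 0: prefix='1' (no match yet)
Bit 1: prefix='10' -> emit 'k', reset
Bit 2: prefix='0' (no match yet)
Bit 3: prefix='01' -> emit 'b', reset
Bit 4: prefix='0' (no match yet)
Bit 5: prefix='00' -> emit 'n', reset
Bit 6: prefix='1' (no match yet)
Bit 7: prefix='11' -> emit 'l', reset
Bit 8: prefix='0' (no match yet)
Bit 9: prefix='01' -> emit 'b', reset
Bit 10: prefix='1' (no match yet)
Bit 11: prefix='11' -> emit 'l', reset
Bit 12: prefix='1' (no match yet)
Bit 13: prefix='11' -> emit 'l', reset
Bit 14: prefix='0' (no match yet)
Bit 15: prefix='00' -> emit 'n', reset
Bit 16: prefix='1' (no match yet)
Bit 17: prefix='10' -> emit 'k', reset

Answer: 0 2 4 6 8 10 12 14 16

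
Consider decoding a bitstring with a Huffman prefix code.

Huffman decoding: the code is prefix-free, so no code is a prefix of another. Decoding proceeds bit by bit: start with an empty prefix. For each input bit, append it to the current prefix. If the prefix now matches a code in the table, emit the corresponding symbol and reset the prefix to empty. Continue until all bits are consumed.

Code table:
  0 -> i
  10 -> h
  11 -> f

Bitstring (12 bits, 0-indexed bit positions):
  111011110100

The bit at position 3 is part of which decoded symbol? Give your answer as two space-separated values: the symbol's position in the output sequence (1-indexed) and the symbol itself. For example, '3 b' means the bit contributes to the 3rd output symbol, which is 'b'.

Answer: 2 h

Derivation:
Bit 0: prefix='1' (no match yet)
Bit 1: prefix='11' -> emit 'f', reset
Bit 2: prefix='1' (no match yet)
Bit 3: prefix='10' -> emit 'h', reset
Bit 4: prefix='1' (no match yet)
Bit 5: prefix='11' -> emit 'f', reset
Bit 6: prefix='1' (no match yet)
Bit 7: prefix='11' -> emit 'f', reset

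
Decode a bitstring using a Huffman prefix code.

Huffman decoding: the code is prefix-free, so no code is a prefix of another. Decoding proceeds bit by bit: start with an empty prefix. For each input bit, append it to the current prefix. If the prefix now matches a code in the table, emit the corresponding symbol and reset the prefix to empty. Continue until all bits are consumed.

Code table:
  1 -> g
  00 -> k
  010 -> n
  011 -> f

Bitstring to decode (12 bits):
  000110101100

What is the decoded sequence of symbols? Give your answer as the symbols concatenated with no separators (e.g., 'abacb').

Answer: kfnggk

Derivation:
Bit 0: prefix='0' (no match yet)
Bit 1: prefix='00' -> emit 'k', reset
Bit 2: prefix='0' (no match yet)
Bit 3: prefix='01' (no match yet)
Bit 4: prefix='011' -> emit 'f', reset
Bit 5: prefix='0' (no match yet)
Bit 6: prefix='01' (no match yet)
Bit 7: prefix='010' -> emit 'n', reset
Bit 8: prefix='1' -> emit 'g', reset
Bit 9: prefix='1' -> emit 'g', reset
Bit 10: prefix='0' (no match yet)
Bit 11: prefix='00' -> emit 'k', reset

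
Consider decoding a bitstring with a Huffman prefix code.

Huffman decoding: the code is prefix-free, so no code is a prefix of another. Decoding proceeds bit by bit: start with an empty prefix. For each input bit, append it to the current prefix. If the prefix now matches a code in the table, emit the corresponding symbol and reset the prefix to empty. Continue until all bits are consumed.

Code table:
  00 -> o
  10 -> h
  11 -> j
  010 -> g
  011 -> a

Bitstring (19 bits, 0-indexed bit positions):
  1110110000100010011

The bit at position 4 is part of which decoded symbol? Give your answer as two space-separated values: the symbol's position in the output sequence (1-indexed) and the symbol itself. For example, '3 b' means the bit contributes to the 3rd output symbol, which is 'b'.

Answer: 3 j

Derivation:
Bit 0: prefix='1' (no match yet)
Bit 1: prefix='11' -> emit 'j', reset
Bit 2: prefix='1' (no match yet)
Bit 3: prefix='10' -> emit 'h', reset
Bit 4: prefix='1' (no match yet)
Bit 5: prefix='11' -> emit 'j', reset
Bit 6: prefix='0' (no match yet)
Bit 7: prefix='00' -> emit 'o', reset
Bit 8: prefix='0' (no match yet)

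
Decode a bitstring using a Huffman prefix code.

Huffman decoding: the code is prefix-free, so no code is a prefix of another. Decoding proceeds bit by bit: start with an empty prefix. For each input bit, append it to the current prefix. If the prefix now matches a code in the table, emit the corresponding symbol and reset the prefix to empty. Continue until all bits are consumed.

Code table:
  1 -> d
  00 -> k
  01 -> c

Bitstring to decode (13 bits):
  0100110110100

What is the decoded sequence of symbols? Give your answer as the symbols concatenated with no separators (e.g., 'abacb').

Answer: ckddcdck

Derivation:
Bit 0: prefix='0' (no match yet)
Bit 1: prefix='01' -> emit 'c', reset
Bit 2: prefix='0' (no match yet)
Bit 3: prefix='00' -> emit 'k', reset
Bit 4: prefix='1' -> emit 'd', reset
Bit 5: prefix='1' -> emit 'd', reset
Bit 6: prefix='0' (no match yet)
Bit 7: prefix='01' -> emit 'c', reset
Bit 8: prefix='1' -> emit 'd', reset
Bit 9: prefix='0' (no match yet)
Bit 10: prefix='01' -> emit 'c', reset
Bit 11: prefix='0' (no match yet)
Bit 12: prefix='00' -> emit 'k', reset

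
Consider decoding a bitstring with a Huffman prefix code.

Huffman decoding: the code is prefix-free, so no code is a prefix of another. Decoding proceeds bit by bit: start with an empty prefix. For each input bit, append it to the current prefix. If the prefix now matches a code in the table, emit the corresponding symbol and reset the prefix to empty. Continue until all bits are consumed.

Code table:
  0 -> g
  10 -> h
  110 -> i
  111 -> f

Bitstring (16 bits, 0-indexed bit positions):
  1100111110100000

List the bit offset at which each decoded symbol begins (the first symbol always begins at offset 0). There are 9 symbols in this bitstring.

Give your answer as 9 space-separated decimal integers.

Answer: 0 3 4 7 10 12 13 14 15

Derivation:
Bit 0: prefix='1' (no match yet)
Bit 1: prefix='11' (no match yet)
Bit 2: prefix='110' -> emit 'i', reset
Bit 3: prefix='0' -> emit 'g', reset
Bit 4: prefix='1' (no match yet)
Bit 5: prefix='11' (no match yet)
Bit 6: prefix='111' -> emit 'f', reset
Bit 7: prefix='1' (no match yet)
Bit 8: prefix='11' (no match yet)
Bit 9: prefix='110' -> emit 'i', reset
Bit 10: prefix='1' (no match yet)
Bit 11: prefix='10' -> emit 'h', reset
Bit 12: prefix='0' -> emit 'g', reset
Bit 13: prefix='0' -> emit 'g', reset
Bit 14: prefix='0' -> emit 'g', reset
Bit 15: prefix='0' -> emit 'g', reset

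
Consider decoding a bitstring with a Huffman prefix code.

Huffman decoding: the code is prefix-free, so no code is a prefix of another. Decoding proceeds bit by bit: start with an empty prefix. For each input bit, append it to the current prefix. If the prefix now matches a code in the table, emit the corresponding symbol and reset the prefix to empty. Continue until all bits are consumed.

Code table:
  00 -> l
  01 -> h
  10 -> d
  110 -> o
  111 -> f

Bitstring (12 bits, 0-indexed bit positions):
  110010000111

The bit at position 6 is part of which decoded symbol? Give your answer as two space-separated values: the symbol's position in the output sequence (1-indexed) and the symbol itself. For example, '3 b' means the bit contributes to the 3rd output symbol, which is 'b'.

Answer: 3 l

Derivation:
Bit 0: prefix='1' (no match yet)
Bit 1: prefix='11' (no match yet)
Bit 2: prefix='110' -> emit 'o', reset
Bit 3: prefix='0' (no match yet)
Bit 4: prefix='01' -> emit 'h', reset
Bit 5: prefix='0' (no match yet)
Bit 6: prefix='00' -> emit 'l', reset
Bit 7: prefix='0' (no match yet)
Bit 8: prefix='00' -> emit 'l', reset
Bit 9: prefix='1' (no match yet)
Bit 10: prefix='11' (no match yet)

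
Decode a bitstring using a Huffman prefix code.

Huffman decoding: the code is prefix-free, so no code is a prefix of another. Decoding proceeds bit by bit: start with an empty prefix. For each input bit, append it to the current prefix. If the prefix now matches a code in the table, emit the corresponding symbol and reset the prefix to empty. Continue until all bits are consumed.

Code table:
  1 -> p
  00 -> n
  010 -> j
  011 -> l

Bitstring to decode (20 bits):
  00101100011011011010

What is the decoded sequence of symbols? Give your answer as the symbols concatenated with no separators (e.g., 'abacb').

Answer: nplnlllj

Derivation:
Bit 0: prefix='0' (no match yet)
Bit 1: prefix='00' -> emit 'n', reset
Bit 2: prefix='1' -> emit 'p', reset
Bit 3: prefix='0' (no match yet)
Bit 4: prefix='01' (no match yet)
Bit 5: prefix='011' -> emit 'l', reset
Bit 6: prefix='0' (no match yet)
Bit 7: prefix='00' -> emit 'n', reset
Bit 8: prefix='0' (no match yet)
Bit 9: prefix='01' (no match yet)
Bit 10: prefix='011' -> emit 'l', reset
Bit 11: prefix='0' (no match yet)
Bit 12: prefix='01' (no match yet)
Bit 13: prefix='011' -> emit 'l', reset
Bit 14: prefix='0' (no match yet)
Bit 15: prefix='01' (no match yet)
Bit 16: prefix='011' -> emit 'l', reset
Bit 17: prefix='0' (no match yet)
Bit 18: prefix='01' (no match yet)
Bit 19: prefix='010' -> emit 'j', reset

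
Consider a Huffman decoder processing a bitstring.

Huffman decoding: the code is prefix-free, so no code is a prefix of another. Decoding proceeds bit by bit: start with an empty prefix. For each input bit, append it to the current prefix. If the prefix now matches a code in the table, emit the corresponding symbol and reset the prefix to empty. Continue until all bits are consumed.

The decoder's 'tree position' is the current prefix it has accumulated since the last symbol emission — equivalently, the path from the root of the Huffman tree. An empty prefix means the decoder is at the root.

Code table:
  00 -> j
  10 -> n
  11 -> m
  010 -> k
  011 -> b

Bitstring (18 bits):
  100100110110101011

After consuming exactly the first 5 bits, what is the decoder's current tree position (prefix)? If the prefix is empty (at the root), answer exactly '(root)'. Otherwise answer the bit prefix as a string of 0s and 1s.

Bit 0: prefix='1' (no match yet)
Bit 1: prefix='10' -> emit 'n', reset
Bit 2: prefix='0' (no match yet)
Bit 3: prefix='01' (no match yet)
Bit 4: prefix='010' -> emit 'k', reset

Answer: (root)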